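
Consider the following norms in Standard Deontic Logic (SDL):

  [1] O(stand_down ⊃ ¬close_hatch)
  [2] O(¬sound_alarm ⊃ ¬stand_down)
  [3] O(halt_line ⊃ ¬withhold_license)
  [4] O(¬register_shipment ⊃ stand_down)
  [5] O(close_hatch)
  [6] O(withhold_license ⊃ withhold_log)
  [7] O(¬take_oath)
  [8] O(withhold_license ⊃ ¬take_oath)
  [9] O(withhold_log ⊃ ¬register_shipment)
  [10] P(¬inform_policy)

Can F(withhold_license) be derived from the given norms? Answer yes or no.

Premise 5 states O(close_hatch) outright.
Premise 1, O(stand_down ⊃ ¬close_hatch), contraposes to O(close_hatch ⊃ ¬stand_down); with O(close_hatch) we get O(¬stand_down).
Premise 4 is O(¬register_shipment ⊃ stand_down); contrapositively O(¬stand_down ⊃ register_shipment). Since O(¬stand_down) holds, K gives O(register_shipment).
The contrapositive of premise 9 (O(withhold_log ⊃ ¬register_shipment)) is O(register_shipment ⊃ ¬withhold_log), and O(register_shipment) is already established, so O(¬withhold_log).
Premise 6 is O(withhold_license ⊃ withhold_log); contrapositively O(¬withhold_log ⊃ ¬withhold_license). Since O(¬withhold_log) holds, K gives O(¬withhold_license).
Premises 2, 3, 7, 8, 10 do not contribute to this derivation.
So O(¬withhold_license) holds, i.e. F(withhold_license). The claim follows.

Yes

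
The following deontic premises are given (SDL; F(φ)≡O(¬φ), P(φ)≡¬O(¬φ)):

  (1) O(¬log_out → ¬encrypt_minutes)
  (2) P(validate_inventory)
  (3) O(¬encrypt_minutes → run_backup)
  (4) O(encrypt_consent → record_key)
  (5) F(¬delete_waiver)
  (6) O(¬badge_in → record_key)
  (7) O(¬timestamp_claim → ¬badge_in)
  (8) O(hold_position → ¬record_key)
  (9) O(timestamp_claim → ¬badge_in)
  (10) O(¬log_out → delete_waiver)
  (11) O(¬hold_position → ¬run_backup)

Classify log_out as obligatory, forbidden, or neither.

Obligatory

By case analysis on ¬timestamp_claim: premise 7 gives O(¬timestamp_claim → ¬badge_in) and premise 9 gives O(timestamp_claim → ¬badge_in), so O(¬badge_in) either way.
Premise 6 is O(¬badge_in → record_key); since O(¬badge_in), deontic closure gives O(record_key).
The contrapositive of premise 8 (O(hold_position → ¬record_key)) is O(record_key → ¬hold_position), and O(record_key) is already established, so O(¬hold_position).
Applying K to premise 11 (O(¬hold_position → ¬run_backup)) and O(¬hold_position) yields O(¬run_backup).
The contrapositive of premise 3 (O(¬encrypt_minutes → run_backup)) is O(¬run_backup → encrypt_minutes), and O(¬run_backup) is already established, so O(encrypt_minutes).
The contrapositive of premise 1 (O(¬log_out → ¬encrypt_minutes)) is O(encrypt_minutes → log_out), and O(encrypt_minutes) is already established, so O(log_out).
Premises 2, 4, 5, 10 do not contribute to this derivation.
Hence log_out is obligatory.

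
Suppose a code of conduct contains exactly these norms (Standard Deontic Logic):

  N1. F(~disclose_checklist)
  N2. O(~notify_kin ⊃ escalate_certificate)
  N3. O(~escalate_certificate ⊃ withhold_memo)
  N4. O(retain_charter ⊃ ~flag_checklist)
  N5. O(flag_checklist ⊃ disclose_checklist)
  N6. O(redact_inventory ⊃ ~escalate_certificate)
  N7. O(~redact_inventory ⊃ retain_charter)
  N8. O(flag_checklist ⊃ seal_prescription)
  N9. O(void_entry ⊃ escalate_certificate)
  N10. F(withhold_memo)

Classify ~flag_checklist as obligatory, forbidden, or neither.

Premise 10 is F(withhold_memo), i.e. O(~withhold_memo).
The contrapositive of premise 3 (O(~escalate_certificate ⊃ withhold_memo)) is O(~withhold_memo ⊃ escalate_certificate), and O(~withhold_memo) is already established, so O(escalate_certificate).
The contrapositive of premise 6 (O(redact_inventory ⊃ ~escalate_certificate)) is O(escalate_certificate ⊃ ~redact_inventory), and O(escalate_certificate) is already established, so O(~redact_inventory).
From O(~redact_inventory) and premise 7, O(~redact_inventory ⊃ retain_charter), we obtain O(retain_charter).
Applying K to premise 4 (O(retain_charter ⊃ ~flag_checklist)) and O(retain_charter) yields O(~flag_checklist).
Premises 1, 2, 5, 8, 9 do not contribute to this derivation.
Hence ~flag_checklist is obligatory.

Obligatory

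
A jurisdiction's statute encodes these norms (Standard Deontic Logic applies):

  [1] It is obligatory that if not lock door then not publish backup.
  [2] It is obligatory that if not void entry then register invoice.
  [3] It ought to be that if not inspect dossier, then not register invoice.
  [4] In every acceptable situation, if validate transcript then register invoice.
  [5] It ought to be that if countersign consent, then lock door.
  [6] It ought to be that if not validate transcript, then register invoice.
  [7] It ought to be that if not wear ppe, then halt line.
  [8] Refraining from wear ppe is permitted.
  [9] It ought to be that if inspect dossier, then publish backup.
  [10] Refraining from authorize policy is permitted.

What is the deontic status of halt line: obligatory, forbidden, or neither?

Premise 7 is O(¬wear_ppe → halt_line), but O(¬wear_ppe) is not derivable from the premises (the permission P(¬wear_ppe) asserts only ¬O(wear_ppe), not O(¬wear_ppe)), so it does not yield O(halt_line).
No premise or chain of K-axiom applications forces O(halt_line), and none forces O(¬halt_line). So halt_line is neither obligatory nor forbidden under these norms.

Neither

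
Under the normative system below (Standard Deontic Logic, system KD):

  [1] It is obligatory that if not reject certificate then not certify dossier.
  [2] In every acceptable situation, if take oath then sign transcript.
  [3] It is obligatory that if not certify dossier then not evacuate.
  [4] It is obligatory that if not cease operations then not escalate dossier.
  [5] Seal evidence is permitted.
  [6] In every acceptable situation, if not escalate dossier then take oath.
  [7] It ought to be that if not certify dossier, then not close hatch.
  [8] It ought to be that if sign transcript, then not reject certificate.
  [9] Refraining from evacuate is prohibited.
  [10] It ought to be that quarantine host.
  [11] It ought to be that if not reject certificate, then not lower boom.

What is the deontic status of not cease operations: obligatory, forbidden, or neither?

Premise 9 is F(¬evacuate), i.e. O(evacuate).
The contrapositive of premise 3 (O(¬certify_dossier → ¬evacuate)) is O(evacuate → certify_dossier), and O(evacuate) is already established, so O(certify_dossier).
Premise 1 is O(¬reject_certificate → ¬certify_dossier); contrapositively O(certify_dossier → reject_certificate). Since O(certify_dossier) holds, K gives O(reject_certificate).
Premise 8 is O(sign_transcript → ¬reject_certificate); contrapositively O(reject_certificate → ¬sign_transcript). Since O(reject_certificate) holds, K gives O(¬sign_transcript).
Premise 2 is O(take_oath → sign_transcript); contrapositively O(¬sign_transcript → ¬take_oath). Since O(¬sign_transcript) holds, K gives O(¬take_oath).
The contrapositive of premise 6 (O(¬escalate_dossier → take_oath)) is O(¬take_oath → escalate_dossier), and O(¬take_oath) is already established, so O(escalate_dossier).
Premise 4, O(¬cease_operations → ¬escalate_dossier), contraposes to O(escalate_dossier → cease_operations); with O(escalate_dossier) we get O(cease_operations).
Premises 5, 7, 10, 11 do not contribute to this derivation.
Thus O(cease_operations), which is F(¬cease_operations): ¬cease_operations is forbidden.

Forbidden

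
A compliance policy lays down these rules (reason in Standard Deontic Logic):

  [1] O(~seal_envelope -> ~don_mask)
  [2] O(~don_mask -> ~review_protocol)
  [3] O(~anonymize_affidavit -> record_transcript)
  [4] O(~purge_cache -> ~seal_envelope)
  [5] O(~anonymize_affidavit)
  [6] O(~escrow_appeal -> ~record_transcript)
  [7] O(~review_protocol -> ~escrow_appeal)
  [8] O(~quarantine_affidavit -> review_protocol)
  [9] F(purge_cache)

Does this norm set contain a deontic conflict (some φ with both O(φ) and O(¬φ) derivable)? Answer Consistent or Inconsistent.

Inconsistent

From premise 5 we have O(~anonymize_affidavit).
Premise 3 is O(~anonymize_affidavit -> record_transcript); since O(~anonymize_affidavit), deontic closure gives O(record_transcript).
Premise 6 is O(~escrow_appeal -> ~record_transcript); contrapositively O(record_transcript -> escrow_appeal). Since O(record_transcript) holds, K gives O(escrow_appeal).
Premise 7, O(~review_protocol -> ~escrow_appeal), contraposes to O(escrow_appeal -> review_protocol); with O(escrow_appeal) we get O(review_protocol).
Premise 2, O(~don_mask -> ~review_protocol), contraposes to O(review_protocol -> don_mask); with O(review_protocol) we get O(don_mask).
The contrapositive of premise 1 (O(~seal_envelope -> ~don_mask)) is O(don_mask -> seal_envelope), and O(don_mask) is already established, so O(seal_envelope).
Premise 4 is O(~purge_cache -> ~seal_envelope); contrapositively O(seal_envelope -> purge_cache). Since O(seal_envelope) holds, K gives O(purge_cache).
However, F(purge_cache) at premise 9 amounts to O(~purge_cache).
We now have both O(purge_cache) and O(~purge_cache) — purge_cache is simultaneously obligatory and forbidden, violating the D-axiom.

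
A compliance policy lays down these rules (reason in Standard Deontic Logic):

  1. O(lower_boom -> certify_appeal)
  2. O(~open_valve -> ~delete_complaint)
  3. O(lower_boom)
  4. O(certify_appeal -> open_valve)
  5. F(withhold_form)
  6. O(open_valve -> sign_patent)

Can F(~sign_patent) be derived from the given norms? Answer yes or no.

From premise 3 we have O(lower_boom).
Premise 1 is O(lower_boom -> certify_appeal); since O(lower_boom), deontic closure gives O(certify_appeal).
Applying K to premise 4 (O(certify_appeal -> open_valve)) and O(certify_appeal) yields O(open_valve).
Premise 6 is O(open_valve -> sign_patent); since O(open_valve), deontic closure gives O(sign_patent).
Premises 2, 5 do not contribute to this derivation.
So O(sign_patent) holds, i.e. F(~sign_patent). The claim follows.

Yes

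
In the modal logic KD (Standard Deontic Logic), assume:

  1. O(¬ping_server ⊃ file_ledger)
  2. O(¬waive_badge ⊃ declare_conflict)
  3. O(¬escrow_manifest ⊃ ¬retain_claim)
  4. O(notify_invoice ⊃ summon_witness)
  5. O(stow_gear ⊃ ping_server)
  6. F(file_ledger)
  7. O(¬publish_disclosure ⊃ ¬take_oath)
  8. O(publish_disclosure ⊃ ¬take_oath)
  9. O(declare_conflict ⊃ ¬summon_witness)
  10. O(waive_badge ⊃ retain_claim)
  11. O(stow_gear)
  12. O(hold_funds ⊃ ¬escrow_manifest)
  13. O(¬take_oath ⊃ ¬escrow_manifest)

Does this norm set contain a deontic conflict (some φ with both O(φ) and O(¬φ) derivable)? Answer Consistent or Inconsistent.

Premise 1 is O(¬ping_server ⊃ file_ledger), but O(¬ping_server) is not derivable from the premises, so it does not yield O(file_ledger).
So O(file_ledger) is not derivable, and the apparent clash with O(¬file_ledger) does not arise.
A world satisfying every obligation exists (e.g. declare_conflict=true, escrow_manifest=false, file_ledger=false, hold_funds=false, notify_invoice=false, ping_server=true, publish_disclosure=false, retain_claim=false, stow_gear=true, summon_witness=false, take_oath=false, waive_badge=false); no atom is both obligatory and forbidden, so the set is consistent.

Consistent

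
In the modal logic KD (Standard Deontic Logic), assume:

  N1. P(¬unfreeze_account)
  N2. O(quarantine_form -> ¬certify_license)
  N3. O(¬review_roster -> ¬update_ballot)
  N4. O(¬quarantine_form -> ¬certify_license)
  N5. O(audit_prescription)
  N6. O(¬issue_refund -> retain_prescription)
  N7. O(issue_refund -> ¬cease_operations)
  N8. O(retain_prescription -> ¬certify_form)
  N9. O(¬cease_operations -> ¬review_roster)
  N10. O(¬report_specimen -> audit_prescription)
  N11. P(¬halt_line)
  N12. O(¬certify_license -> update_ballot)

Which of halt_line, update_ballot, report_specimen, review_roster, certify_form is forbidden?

By case analysis on quarantine_form: premise 2 gives O(quarantine_form -> ¬certify_license) and premise 4 gives O(¬quarantine_form -> ¬certify_license), so O(¬certify_license) either way.
From O(¬certify_license) and premise 12, O(¬certify_license -> update_ballot), we obtain O(update_ballot).
The contrapositive of premise 3 (O(¬review_roster -> ¬update_ballot)) is O(update_ballot -> review_roster), and O(update_ballot) is already established, so O(review_roster).
Premise 9, O(¬cease_operations -> ¬review_roster), contraposes to O(review_roster -> cease_operations); with O(review_roster) we get O(cease_operations).
Premise 7 is O(issue_refund -> ¬cease_operations); contrapositively O(cease_operations -> ¬issue_refund). Since O(cease_operations) holds, K gives O(¬issue_refund).
From O(¬issue_refund) and premise 6, O(¬issue_refund -> retain_prescription), we obtain O(retain_prescription).
With premise 8, O(retain_prescription -> ¬certify_form), the K-axiom yields O(¬certify_form).
So O(¬certify_form) holds, i.e. certify_form is forbidden. None of the other listed options is forbidden under the premises.

certify_form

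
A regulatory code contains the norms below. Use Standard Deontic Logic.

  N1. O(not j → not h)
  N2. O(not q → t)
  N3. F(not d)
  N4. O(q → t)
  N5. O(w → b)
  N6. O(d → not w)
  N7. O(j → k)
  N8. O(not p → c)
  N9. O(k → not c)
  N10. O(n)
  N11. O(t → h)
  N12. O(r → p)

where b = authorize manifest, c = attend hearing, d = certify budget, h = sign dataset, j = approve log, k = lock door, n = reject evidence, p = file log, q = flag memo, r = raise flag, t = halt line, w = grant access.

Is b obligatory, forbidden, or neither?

Neither

Premise 5 is O(w → b), but O(w) is not derivable from the premises, so it does not yield O(b).
No premise or chain of K-axiom applications forces O(b), and none forces O(not b). So b is neither obligatory nor forbidden under these norms.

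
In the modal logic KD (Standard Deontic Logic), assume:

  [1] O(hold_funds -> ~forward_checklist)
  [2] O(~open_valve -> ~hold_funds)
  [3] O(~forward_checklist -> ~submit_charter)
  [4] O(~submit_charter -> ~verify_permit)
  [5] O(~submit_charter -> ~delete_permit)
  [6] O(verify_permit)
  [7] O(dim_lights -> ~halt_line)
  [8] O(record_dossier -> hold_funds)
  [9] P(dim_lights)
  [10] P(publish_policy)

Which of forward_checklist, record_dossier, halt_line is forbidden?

From premise 6 we have O(verify_permit).
Premise 4 is O(~submit_charter -> ~verify_permit); contrapositively O(verify_permit -> submit_charter). Since O(verify_permit) holds, K gives O(submit_charter).
The contrapositive of premise 3 (O(~forward_checklist -> ~submit_charter)) is O(submit_charter -> forward_checklist), and O(submit_charter) is already established, so O(forward_checklist).
Premise 1 is O(hold_funds -> ~forward_checklist); contrapositively O(forward_checklist -> ~hold_funds). Since O(forward_checklist) holds, K gives O(~hold_funds).
The contrapositive of premise 8 (O(record_dossier -> hold_funds)) is O(~hold_funds -> ~record_dossier), and O(~hold_funds) is already established, so O(~record_dossier).
So O(~record_dossier) holds, i.e. record_dossier is forbidden. None of the other listed options is forbidden under the premises.

record_dossier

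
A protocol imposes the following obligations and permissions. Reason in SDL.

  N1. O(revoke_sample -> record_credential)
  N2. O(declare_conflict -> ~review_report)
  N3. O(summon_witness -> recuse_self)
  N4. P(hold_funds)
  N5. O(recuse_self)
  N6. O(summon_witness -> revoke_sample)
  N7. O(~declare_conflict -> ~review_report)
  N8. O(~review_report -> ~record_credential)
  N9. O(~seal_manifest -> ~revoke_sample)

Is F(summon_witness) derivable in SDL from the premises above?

Premises 7 and 2 cover both cases: O(~declare_conflict -> ~review_report) and O(declare_conflict -> ~review_report). Since ~declare_conflict ∨ declare_conflict is a tautology, O(~review_report) follows.
Premise 8 is O(~review_report -> ~record_credential); since O(~review_report), deontic closure gives O(~record_credential).
Premise 1 is O(revoke_sample -> record_credential); contrapositively O(~record_credential -> ~revoke_sample). Since O(~record_credential) holds, K gives O(~revoke_sample).
Premise 6, O(summon_witness -> revoke_sample), contraposes to O(~revoke_sample -> ~summon_witness); with O(~revoke_sample) we get O(~summon_witness).
Premises 3, 4, 5, 9 do not contribute to this derivation.
So O(~summon_witness) holds, i.e. F(summon_witness). The claim follows.

Yes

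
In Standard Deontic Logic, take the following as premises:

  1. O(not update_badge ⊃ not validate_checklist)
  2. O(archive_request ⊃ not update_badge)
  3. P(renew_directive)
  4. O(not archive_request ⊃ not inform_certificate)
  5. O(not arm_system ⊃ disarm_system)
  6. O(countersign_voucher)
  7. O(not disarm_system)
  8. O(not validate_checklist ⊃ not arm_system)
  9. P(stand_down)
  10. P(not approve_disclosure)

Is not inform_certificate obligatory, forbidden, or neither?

From premise 7 we have O(not disarm_system).
Premise 5, O(not arm_system ⊃ disarm_system), contraposes to O(not disarm_system ⊃ arm_system); with O(not disarm_system) we get O(arm_system).
Premise 8, O(not validate_checklist ⊃ not arm_system), contraposes to O(arm_system ⊃ validate_checklist); with O(arm_system) we get O(validate_checklist).
Premise 1, O(not update_badge ⊃ not validate_checklist), contraposes to O(validate_checklist ⊃ update_badge); with O(validate_checklist) we get O(update_badge).
Premise 2 is O(archive_request ⊃ not update_badge); contrapositively O(update_badge ⊃ not archive_request). Since O(update_badge) holds, K gives O(not archive_request).
With premise 4, O(not archive_request ⊃ not inform_certificate), the K-axiom yields O(not inform_certificate).
Premises 3, 6, 9, 10 do not contribute to this derivation.
Hence not inform_certificate is obligatory.

Obligatory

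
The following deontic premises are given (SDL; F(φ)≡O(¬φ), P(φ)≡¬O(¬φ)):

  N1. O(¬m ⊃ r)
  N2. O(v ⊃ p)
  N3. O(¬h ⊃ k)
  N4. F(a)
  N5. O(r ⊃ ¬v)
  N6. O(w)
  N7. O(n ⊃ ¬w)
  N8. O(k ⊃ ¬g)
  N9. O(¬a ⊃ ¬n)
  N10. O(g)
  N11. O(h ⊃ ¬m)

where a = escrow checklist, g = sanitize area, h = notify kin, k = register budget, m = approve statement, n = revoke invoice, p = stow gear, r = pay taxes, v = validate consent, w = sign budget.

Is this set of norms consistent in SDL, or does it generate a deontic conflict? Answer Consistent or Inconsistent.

Consistent

Premise 7 is O(n ⊃ ¬w), but O(n) is not derivable from the premises, so it does not yield O(¬w).
So O(¬w) is not derivable, and the apparent clash with O(w) does not arise.
A world satisfying every obligation exists (e.g. a=false, g=true, h=true, k=false, m=false, n=false, p=false, r=true, v=false, w=true); no atom is both obligatory and forbidden, so the set is consistent.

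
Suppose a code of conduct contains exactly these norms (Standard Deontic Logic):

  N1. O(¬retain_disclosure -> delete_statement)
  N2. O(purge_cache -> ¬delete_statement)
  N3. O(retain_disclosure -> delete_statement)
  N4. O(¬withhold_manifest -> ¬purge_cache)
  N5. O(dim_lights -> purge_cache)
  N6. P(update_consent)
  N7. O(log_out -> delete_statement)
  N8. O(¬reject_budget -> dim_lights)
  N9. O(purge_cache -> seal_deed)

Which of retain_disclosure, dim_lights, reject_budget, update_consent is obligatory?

By case analysis on ¬retain_disclosure: premise 1 gives O(¬retain_disclosure -> delete_statement) and premise 3 gives O(retain_disclosure -> delete_statement), so O(delete_statement) either way.
Premise 2, O(purge_cache -> ¬delete_statement), contraposes to O(delete_statement -> ¬purge_cache); with O(delete_statement) we get O(¬purge_cache).
Premise 5, O(dim_lights -> purge_cache), contraposes to O(¬purge_cache -> ¬dim_lights); with O(¬purge_cache) we get O(¬dim_lights).
Premise 8, O(¬reject_budget -> dim_lights), contraposes to O(¬dim_lights -> reject_budget); with O(¬dim_lights) we get O(reject_budget).
So O(reject_budget) holds — reject_budget is obligatory. None of the other listed options is made obligatory by any chain of premises.

reject_budget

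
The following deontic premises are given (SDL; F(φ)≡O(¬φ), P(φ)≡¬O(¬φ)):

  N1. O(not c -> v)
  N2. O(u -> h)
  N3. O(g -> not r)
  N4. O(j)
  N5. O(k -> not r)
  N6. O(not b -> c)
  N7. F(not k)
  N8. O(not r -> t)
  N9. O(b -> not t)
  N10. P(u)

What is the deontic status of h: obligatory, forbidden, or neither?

Premise 2 is O(u -> h), but O(u) is not derivable from the premises (the permission P(u) asserts only not O(not u), not O(u)), so it does not yield O(h).
No premise or chain of K-axiom applications forces O(h), and none forces O(not h). So h is neither obligatory nor forbidden under these norms.

Neither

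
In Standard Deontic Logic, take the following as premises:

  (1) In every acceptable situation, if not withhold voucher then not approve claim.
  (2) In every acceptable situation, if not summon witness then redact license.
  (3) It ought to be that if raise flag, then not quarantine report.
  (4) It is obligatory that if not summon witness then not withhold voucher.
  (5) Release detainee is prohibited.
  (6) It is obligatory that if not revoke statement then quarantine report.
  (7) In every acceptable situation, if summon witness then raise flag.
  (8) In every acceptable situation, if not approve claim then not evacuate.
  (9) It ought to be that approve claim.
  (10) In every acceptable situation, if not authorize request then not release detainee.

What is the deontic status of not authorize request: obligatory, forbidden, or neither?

Premise 10 is O(¬authorize_request → ¬release_detainee); even if O(¬release_detainee) held, inferring O(¬authorize_request) would be affirming the consequent — invalid.
No premise or chain of K-axiom applications forces O(¬authorize_request), and none forces O(authorize_request). So ¬authorize_request is neither obligatory nor forbidden under these norms.

Neither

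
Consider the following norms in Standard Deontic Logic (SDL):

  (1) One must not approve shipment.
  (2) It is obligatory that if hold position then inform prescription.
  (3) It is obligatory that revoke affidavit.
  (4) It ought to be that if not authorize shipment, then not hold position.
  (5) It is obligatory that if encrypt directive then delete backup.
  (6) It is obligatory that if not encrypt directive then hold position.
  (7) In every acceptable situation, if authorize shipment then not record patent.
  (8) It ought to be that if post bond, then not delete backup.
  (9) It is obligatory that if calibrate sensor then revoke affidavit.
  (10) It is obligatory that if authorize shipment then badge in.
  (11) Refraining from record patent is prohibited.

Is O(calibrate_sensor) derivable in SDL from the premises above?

Premise 9 is O(calibrate_sensor → revoke_affidavit); even if O(revoke_affidavit) held, inferring O(calibrate_sensor) would be affirming the consequent — invalid.
No other premise forces O(calibrate_sensor). An ideal world satisfying every premise can still have calibrate_sensor false, so O(calibrate_sensor) is not derivable.

No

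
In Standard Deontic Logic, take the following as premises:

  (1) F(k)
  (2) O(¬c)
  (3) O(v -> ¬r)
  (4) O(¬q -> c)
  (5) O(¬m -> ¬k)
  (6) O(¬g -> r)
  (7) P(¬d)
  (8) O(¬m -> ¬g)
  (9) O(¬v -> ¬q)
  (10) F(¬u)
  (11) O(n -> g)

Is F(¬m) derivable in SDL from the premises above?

Premise 2 gives O(¬c).
Premise 4 is O(¬q -> c); contrapositively O(¬c -> q). Since O(¬c) holds, K gives O(q).
Premise 9 is O(¬v -> ¬q); contrapositively O(q -> v). Since O(q) holds, K gives O(v).
From O(v) and premise 3, O(v -> ¬r), we obtain O(¬r).
The contrapositive of premise 6 (O(¬g -> r)) is O(¬r -> g), and O(¬r) is already established, so O(g).
Premise 8, O(¬m -> ¬g), contraposes to O(g -> m); with O(g) we get O(m).
Premises 1, 5, 7, 10, 11 do not contribute to this derivation.
So O(m) holds, i.e. F(¬m). The claim follows.

Yes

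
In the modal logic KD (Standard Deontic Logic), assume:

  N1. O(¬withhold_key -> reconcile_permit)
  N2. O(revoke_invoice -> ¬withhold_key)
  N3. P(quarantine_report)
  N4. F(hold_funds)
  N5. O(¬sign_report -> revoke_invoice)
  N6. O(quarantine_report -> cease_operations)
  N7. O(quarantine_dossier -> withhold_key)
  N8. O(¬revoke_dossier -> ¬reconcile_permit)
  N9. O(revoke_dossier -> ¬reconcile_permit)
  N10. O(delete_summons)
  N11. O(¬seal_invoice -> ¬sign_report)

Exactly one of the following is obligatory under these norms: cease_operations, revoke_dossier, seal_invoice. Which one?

seal_invoice

By case analysis on ¬revoke_dossier: premise 8 gives O(¬revoke_dossier -> ¬reconcile_permit) and premise 9 gives O(revoke_dossier -> ¬reconcile_permit), so O(¬reconcile_permit) either way.
Premise 1 is O(¬withhold_key -> reconcile_permit); contrapositively O(¬reconcile_permit -> withhold_key). Since O(¬reconcile_permit) holds, K gives O(withhold_key).
Premise 2 is O(revoke_invoice -> ¬withhold_key); contrapositively O(withhold_key -> ¬revoke_invoice). Since O(withhold_key) holds, K gives O(¬revoke_invoice).
Premise 5 is O(¬sign_report -> revoke_invoice); contrapositively O(¬revoke_invoice -> sign_report). Since O(¬revoke_invoice) holds, K gives O(sign_report).
Premise 11 is O(¬seal_invoice -> ¬sign_report); contrapositively O(sign_report -> seal_invoice). Since O(sign_report) holds, K gives O(seal_invoice).
So O(seal_invoice) holds — seal_invoice is obligatory. None of the other listed options is made obligatory by any chain of premises.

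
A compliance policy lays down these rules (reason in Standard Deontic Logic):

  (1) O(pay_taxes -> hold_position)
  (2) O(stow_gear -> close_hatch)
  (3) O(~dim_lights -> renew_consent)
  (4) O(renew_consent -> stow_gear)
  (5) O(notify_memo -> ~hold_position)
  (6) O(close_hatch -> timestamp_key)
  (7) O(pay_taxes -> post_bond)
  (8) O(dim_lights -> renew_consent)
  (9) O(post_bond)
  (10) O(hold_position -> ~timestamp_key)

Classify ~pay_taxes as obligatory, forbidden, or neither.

Premises 8 and 3 are O(dim_lights -> renew_consent) and O(~dim_lights -> renew_consent); every ideal world satisfies dim_lights or ~dim_lights, so in either case renew_consent holds — hence O(renew_consent).
Applying K to premise 4 (O(renew_consent -> stow_gear)) and O(renew_consent) yields O(stow_gear).
Premise 2 is O(stow_gear -> close_hatch); since O(stow_gear), deontic closure gives O(close_hatch).
With premise 6, O(close_hatch -> timestamp_key), the K-axiom yields O(timestamp_key).
The contrapositive of premise 10 (O(hold_position -> ~timestamp_key)) is O(timestamp_key -> ~hold_position), and O(timestamp_key) is already established, so O(~hold_position).
The contrapositive of premise 1 (O(pay_taxes -> hold_position)) is O(~hold_position -> ~pay_taxes), and O(~hold_position) is already established, so O(~pay_taxes).
Premises 5, 7, 9 do not contribute to this derivation.
Hence ~pay_taxes is obligatory.

Obligatory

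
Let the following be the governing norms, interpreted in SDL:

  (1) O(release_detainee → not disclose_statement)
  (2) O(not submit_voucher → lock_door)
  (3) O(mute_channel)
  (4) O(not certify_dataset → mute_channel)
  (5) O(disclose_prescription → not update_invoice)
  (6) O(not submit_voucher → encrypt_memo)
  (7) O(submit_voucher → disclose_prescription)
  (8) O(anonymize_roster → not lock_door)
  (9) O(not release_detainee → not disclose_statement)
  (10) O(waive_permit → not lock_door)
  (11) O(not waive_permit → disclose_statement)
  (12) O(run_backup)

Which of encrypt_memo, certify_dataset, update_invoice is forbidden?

Premises 1 and 9 are O(release_detainee → not disclose_statement) and O(not release_detainee → not disclose_statement); every ideal world satisfies release_detainee or not release_detainee, so in either case not disclose_statement holds — hence O(not disclose_statement).
Premise 11, O(not waive_permit → disclose_statement), contraposes to O(not disclose_statement → waive_permit); with O(not disclose_statement) we get O(waive_permit).
From O(waive_permit) and premise 10, O(waive_permit → not lock_door), we obtain O(not lock_door).
Premise 2 is O(not submit_voucher → lock_door); contrapositively O(not lock_door → submit_voucher). Since O(not lock_door) holds, K gives O(submit_voucher).
Premise 7 is O(submit_voucher → disclose_prescription); since O(submit_voucher), deontic closure gives O(disclose_prescription).
With premise 5, O(disclose_prescription → not update_invoice), the K-axiom yields O(not update_invoice).
So O(not update_invoice) holds, i.e. update_invoice is forbidden. None of the other listed options is forbidden under the premises.

update_invoice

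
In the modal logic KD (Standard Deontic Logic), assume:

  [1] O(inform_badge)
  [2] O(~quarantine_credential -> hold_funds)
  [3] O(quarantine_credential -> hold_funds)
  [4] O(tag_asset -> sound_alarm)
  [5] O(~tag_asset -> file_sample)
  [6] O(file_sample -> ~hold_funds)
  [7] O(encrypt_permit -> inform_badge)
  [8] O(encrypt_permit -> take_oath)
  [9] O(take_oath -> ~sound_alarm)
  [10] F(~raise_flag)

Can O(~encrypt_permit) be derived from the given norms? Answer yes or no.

Premises 3 and 2 cover both cases: O(quarantine_credential -> hold_funds) and O(~quarantine_credential -> hold_funds). Since quarantine_credential ∨ ~quarantine_credential is a tautology, O(hold_funds) follows.
Premise 6 is O(file_sample -> ~hold_funds); contrapositively O(hold_funds -> ~file_sample). Since O(hold_funds) holds, K gives O(~file_sample).
Premise 5 is O(~tag_asset -> file_sample); contrapositively O(~file_sample -> tag_asset). Since O(~file_sample) holds, K gives O(tag_asset).
Applying K to premise 4 (O(tag_asset -> sound_alarm)) and O(tag_asset) yields O(sound_alarm).
The contrapositive of premise 9 (O(take_oath -> ~sound_alarm)) is O(sound_alarm -> ~take_oath), and O(sound_alarm) is already established, so O(~take_oath).
Premise 8 is O(encrypt_permit -> take_oath); contrapositively O(~take_oath -> ~encrypt_permit). Since O(~take_oath) holds, K gives O(~encrypt_permit).
Premises 1, 7, 10 do not contribute to this derivation.
So O(~encrypt_permit) follows.

Yes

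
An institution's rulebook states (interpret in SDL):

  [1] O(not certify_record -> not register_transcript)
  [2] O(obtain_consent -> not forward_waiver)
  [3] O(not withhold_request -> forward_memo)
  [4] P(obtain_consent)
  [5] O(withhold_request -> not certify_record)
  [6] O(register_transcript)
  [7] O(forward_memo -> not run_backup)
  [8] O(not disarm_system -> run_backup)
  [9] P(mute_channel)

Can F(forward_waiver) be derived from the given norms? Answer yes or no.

No

Premise 2 is O(obtain_consent -> not forward_waiver), but O(obtain_consent) is not derivable from the premises (the permission P(obtain_consent) asserts only not O(not obtain_consent), not O(obtain_consent)), so it does not yield O(not forward_waiver).
No other premise forces O(not forward_waiver). An ideal world satisfying every premise can still have forward_waiver true, so F(forward_waiver) is not derivable.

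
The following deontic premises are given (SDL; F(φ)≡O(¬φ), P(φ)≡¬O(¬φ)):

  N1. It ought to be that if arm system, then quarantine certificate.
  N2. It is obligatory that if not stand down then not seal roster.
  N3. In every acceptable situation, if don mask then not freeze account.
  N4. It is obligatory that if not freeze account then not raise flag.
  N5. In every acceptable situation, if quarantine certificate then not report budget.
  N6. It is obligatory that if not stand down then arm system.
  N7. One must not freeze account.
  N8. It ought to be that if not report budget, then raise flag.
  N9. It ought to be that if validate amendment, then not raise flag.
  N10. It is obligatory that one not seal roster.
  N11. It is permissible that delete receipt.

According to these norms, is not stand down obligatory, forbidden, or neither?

Premise 7, F(freeze_account), is equivalent to O(¬freeze_account).
Applying K to premise 4 (O(¬freeze_account → ¬raise_flag)) and O(¬freeze_account) yields O(¬raise_flag).
Premise 8, O(¬report_budget → raise_flag), contraposes to O(¬raise_flag → report_budget); with O(¬raise_flag) we get O(report_budget).
Premise 5 is O(quarantine_certificate → ¬report_budget); contrapositively O(report_budget → ¬quarantine_certificate). Since O(report_budget) holds, K gives O(¬quarantine_certificate).
Premise 1 is O(arm_system → quarantine_certificate); contrapositively O(¬quarantine_certificate → ¬arm_system). Since O(¬quarantine_certificate) holds, K gives O(¬arm_system).
Premise 6 is O(¬stand_down → arm_system); contrapositively O(¬arm_system → stand_down). Since O(¬arm_system) holds, K gives O(stand_down).
Premises 2, 3, 9, 10, 11 do not contribute to this derivation.
Thus O(stand_down), which is F(¬stand_down): ¬stand_down is forbidden.

Forbidden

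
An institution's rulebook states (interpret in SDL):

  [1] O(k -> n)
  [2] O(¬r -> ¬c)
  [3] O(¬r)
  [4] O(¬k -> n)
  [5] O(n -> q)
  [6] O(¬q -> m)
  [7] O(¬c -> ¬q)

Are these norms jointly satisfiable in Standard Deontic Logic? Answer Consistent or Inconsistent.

Premises 4 and 1 are O(¬k -> n) and O(k -> n); every ideal world satisfies ¬k or k, so in either case n holds — hence O(n).
With premise 5, O(n -> q), the K-axiom yields O(q).
Premise 7 is O(¬c -> ¬q); contrapositively O(q -> c). Since O(q) holds, K gives O(c).
Premise 2 is O(¬r -> ¬c); contrapositively O(c -> r). Since O(c) holds, K gives O(r).
But premise 3 directly asserts O(¬r).
We now have both O(r) and O(¬r) — r is simultaneously obligatory and forbidden, violating the D-axiom.

Inconsistent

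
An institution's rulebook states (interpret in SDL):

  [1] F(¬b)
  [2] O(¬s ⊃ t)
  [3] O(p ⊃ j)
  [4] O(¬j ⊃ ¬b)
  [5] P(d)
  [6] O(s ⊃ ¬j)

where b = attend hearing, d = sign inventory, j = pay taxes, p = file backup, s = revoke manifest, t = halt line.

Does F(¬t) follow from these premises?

Yes

Premise 1, F(¬b), is equivalent to O(b).
The contrapositive of premise 4 (O(¬j ⊃ ¬b)) is O(b ⊃ j), and O(b) is already established, so O(j).
Premise 6, O(s ⊃ ¬j), contraposes to O(j ⊃ ¬s); with O(j) we get O(¬s).
From O(¬s) and premise 2, O(¬s ⊃ t), we obtain O(t).
Premises 3, 5 do not contribute to this derivation.
So O(t) holds, i.e. F(¬t). The claim follows.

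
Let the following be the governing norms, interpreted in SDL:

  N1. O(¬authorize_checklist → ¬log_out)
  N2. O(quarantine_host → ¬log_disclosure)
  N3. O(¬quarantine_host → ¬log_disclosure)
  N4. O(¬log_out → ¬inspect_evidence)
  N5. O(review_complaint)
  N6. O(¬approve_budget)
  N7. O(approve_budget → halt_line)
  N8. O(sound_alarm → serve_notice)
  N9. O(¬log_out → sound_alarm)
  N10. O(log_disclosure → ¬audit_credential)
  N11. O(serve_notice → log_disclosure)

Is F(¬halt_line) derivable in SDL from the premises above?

Premise 7 is O(approve_budget → halt_line), but O(approve_budget) is not derivable from the premises, so it does not yield O(halt_line).
No other premise forces O(halt_line). An ideal world satisfying every premise can still have ¬halt_line true, so F(¬halt_line) is not derivable.

No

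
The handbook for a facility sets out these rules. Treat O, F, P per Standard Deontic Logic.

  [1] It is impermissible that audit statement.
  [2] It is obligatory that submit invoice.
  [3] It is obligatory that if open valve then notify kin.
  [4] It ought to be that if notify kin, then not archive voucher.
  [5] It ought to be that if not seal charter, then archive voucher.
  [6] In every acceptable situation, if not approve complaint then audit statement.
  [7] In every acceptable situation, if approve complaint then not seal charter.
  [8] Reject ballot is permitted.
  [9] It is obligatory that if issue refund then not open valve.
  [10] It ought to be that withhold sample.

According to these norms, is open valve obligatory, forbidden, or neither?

Forbidden

Premise 1 is F(audit_statement), i.e. O(¬audit_statement).
Premise 6 is O(¬approve_complaint → audit_statement); contrapositively O(¬audit_statement → approve_complaint). Since O(¬audit_statement) holds, K gives O(approve_complaint).
Applying K to premise 7 (O(approve_complaint → ¬seal_charter)) and O(approve_complaint) yields O(¬seal_charter).
Premise 5 is O(¬seal_charter → archive_voucher); since O(¬seal_charter), deontic closure gives O(archive_voucher).
The contrapositive of premise 4 (O(notify_kin → ¬archive_voucher)) is O(archive_voucher → ¬notify_kin), and O(archive_voucher) is already established, so O(¬notify_kin).
The contrapositive of premise 3 (O(open_valve → notify_kin)) is O(¬notify_kin → ¬open_valve), and O(¬notify_kin) is already established, so O(¬open_valve).
Premises 2, 8, 9, 10 do not contribute to this derivation.
Thus O(¬open_valve), which is F(open_valve): open_valve is forbidden.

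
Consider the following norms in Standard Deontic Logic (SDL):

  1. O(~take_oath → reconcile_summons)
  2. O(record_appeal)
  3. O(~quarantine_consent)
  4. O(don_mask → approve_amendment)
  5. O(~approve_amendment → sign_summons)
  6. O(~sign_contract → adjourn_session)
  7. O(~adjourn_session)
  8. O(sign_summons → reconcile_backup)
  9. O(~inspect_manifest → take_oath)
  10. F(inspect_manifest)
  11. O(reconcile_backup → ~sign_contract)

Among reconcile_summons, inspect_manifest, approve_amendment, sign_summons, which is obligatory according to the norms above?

approve_amendment

Premise 7 gives O(~adjourn_session).
The contrapositive of premise 6 (O(~sign_contract → adjourn_session)) is O(~adjourn_session → sign_contract), and O(~adjourn_session) is already established, so O(sign_contract).
The contrapositive of premise 11 (O(reconcile_backup → ~sign_contract)) is O(sign_contract → ~reconcile_backup), and O(sign_contract) is already established, so O(~reconcile_backup).
Premise 8, O(sign_summons → reconcile_backup), contraposes to O(~reconcile_backup → ~sign_summons); with O(~reconcile_backup) we get O(~sign_summons).
The contrapositive of premise 5 (O(~approve_amendment → sign_summons)) is O(~sign_summons → approve_amendment), and O(~sign_summons) is already established, so O(approve_amendment).
So O(approve_amendment) holds — approve_amendment is obligatory. None of the other listed options is made obligatory by any chain of premises.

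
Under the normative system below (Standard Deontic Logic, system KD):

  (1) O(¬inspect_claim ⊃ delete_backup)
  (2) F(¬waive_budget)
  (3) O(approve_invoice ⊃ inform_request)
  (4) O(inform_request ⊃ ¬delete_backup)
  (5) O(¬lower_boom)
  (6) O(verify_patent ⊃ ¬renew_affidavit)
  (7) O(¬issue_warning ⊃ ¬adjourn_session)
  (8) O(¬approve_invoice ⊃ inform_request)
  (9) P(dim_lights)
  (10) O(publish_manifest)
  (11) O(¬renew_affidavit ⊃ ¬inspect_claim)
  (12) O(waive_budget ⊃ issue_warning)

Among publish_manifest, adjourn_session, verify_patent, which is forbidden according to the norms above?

By case analysis on ¬approve_invoice: premise 8 gives O(¬approve_invoice ⊃ inform_request) and premise 3 gives O(approve_invoice ⊃ inform_request), so O(inform_request) either way.
With premise 4, O(inform_request ⊃ ¬delete_backup), the K-axiom yields O(¬delete_backup).
The contrapositive of premise 1 (O(¬inspect_claim ⊃ delete_backup)) is O(¬delete_backup ⊃ inspect_claim), and O(¬delete_backup) is already established, so O(inspect_claim).
The contrapositive of premise 11 (O(¬renew_affidavit ⊃ ¬inspect_claim)) is O(inspect_claim ⊃ renew_affidavit), and O(inspect_claim) is already established, so O(renew_affidavit).
The contrapositive of premise 6 (O(verify_patent ⊃ ¬renew_affidavit)) is O(renew_affidavit ⊃ ¬verify_patent), and O(renew_affidavit) is already established, so O(¬verify_patent).
So O(¬verify_patent) holds, i.e. verify_patent is forbidden. None of the other listed options is forbidden under the premises.

verify_patent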